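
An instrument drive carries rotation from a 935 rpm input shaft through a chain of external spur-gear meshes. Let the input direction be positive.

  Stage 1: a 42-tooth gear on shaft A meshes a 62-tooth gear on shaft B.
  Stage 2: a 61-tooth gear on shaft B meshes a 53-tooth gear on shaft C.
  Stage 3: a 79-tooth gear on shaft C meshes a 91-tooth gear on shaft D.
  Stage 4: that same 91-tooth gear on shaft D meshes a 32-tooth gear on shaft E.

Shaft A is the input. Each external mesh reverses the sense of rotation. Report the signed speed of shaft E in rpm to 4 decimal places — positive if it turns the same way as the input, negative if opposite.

+1799.7007 rpm (same as input, |ω| = 1799.7007 rpm)

Stage 1 [42T→62T]: ω = 935.0000×42/62 = 633.3871 rpm, dir flips to −; running = −633.3871
Stage 2 [61T→53T]: ω = 633.3871×61/53 = 728.9927 rpm, dir flips to +; running = +728.9927
Stage 3 [79T→91T]: ω = 728.9927×79/91 = 632.8618 rpm, dir flips to −; running = −632.8618
Stage 4 [91T→32T]: ω = 632.8618×91/32 = 1799.7007 rpm, dir flips to +; running = +1799.7007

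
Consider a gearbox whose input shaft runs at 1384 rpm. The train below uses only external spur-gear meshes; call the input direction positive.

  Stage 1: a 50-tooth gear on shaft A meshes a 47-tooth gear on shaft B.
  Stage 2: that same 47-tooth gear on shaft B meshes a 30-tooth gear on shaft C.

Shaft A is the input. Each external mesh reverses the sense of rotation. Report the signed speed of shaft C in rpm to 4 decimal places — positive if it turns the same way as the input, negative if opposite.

Stage 1 [50T→47T]: ω = 1384.0000×50/47 = 1472.3404 rpm, dir flips to −; running = −1472.3404
Stage 2 [47T→30T]: ω = 1472.3404×47/30 = 2306.6667 rpm, dir flips to +; running = +2306.6667

+2306.6667 rpm (same as input, |ω| = 2306.6667 rpm)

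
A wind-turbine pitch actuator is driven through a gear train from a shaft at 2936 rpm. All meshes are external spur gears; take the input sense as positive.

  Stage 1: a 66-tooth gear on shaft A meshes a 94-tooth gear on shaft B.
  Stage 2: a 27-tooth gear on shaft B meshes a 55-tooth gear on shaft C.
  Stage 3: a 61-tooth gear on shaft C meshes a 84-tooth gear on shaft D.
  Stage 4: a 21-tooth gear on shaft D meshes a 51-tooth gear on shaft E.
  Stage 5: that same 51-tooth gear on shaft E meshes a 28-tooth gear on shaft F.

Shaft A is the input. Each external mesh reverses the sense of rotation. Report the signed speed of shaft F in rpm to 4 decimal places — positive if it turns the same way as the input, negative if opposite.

-551.1693 rpm (opposite to input, |ω| = 551.1693 rpm)

Stage 1 [66T→94T]: ω = 2936.0000×66/94 = 2061.4468 rpm, dir flips to −; running = −2061.4468
Stage 2 [27T→55T]: ω = 2061.4468×27/55 = 1011.9830 rpm, dir flips to +; running = +1011.9830
Stage 3 [61T→84T]: ω = 1011.9830×61/84 = 734.8924 rpm, dir flips to −; running = −734.8924
Stage 4 [21T→51T]: ω = 734.8924×21/51 = 302.6028 rpm, dir flips to +; running = +302.6028
Stage 5 [51T→28T]: ω = 302.6028×51/28 = 551.1693 rpm, dir flips to −; running = −551.1693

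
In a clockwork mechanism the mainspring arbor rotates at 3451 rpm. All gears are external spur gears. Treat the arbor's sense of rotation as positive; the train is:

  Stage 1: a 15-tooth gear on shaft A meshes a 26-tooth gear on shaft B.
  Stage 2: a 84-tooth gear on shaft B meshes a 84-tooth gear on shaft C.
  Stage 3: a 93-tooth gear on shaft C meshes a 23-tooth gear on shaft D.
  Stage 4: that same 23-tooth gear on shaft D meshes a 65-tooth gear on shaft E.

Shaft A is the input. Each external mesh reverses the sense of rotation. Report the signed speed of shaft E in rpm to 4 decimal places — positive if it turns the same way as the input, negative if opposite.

Stage 1 [15T→26T]: ω = 3451.0000×15/26 = 1990.9615 rpm, dir flips to −; running = −1990.9615
Stage 2 [84T→84T]: ω = 1990.9615×84/84 = 1990.9615 rpm, dir flips to +; running = +1990.9615
Stage 3 [93T→23T]: ω = 1990.9615×93/23 = 8050.4097 rpm, dir flips to −; running = −8050.4097
Stage 4 [23T→65T]: ω = 8050.4097×23/65 = 2848.6065 rpm, dir flips to +; running = +2848.6065

+2848.6065 rpm (same as input, |ω| = 2848.6065 rpm)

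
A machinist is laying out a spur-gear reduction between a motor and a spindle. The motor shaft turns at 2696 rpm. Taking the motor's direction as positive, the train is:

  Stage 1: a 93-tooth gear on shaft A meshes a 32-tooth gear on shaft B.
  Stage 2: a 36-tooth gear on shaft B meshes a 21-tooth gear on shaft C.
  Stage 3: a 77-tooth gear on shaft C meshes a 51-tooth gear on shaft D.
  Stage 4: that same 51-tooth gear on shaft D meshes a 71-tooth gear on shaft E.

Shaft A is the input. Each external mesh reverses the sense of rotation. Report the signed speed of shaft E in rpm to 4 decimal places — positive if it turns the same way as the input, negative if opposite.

Stage 1 [93T→32T]: ω = 2696.0000×93/32 = 7835.2500 rpm, dir flips to −; running = −7835.2500
Stage 2 [36T→21T]: ω = 7835.2500×36/21 = 13431.8571 rpm, dir flips to +; running = +13431.8571
Stage 3 [77T→51T]: ω = 13431.8571×77/51 = 20279.4706 rpm, dir flips to −; running = −20279.4706
Stage 4 [51T→71T]: ω = 20279.4706×51/71 = 14566.9437 rpm, dir flips to +; running = +14566.9437

+14566.9437 rpm (same as input, |ω| = 14566.9437 rpm)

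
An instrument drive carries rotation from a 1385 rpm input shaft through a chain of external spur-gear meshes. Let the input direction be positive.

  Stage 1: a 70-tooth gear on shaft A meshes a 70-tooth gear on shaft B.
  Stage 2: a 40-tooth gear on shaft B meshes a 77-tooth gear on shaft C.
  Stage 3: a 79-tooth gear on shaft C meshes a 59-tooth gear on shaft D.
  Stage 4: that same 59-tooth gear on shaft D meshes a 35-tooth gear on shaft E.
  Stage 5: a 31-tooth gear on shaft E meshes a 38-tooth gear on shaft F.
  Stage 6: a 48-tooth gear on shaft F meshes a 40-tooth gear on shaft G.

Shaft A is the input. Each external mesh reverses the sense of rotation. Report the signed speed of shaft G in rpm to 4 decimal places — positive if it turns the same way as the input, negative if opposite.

+1589.7815 rpm (same as input, |ω| = 1589.7815 rpm)

Stage 1 [70T→70T]: ω = 1385.0000×70/70 = 1385.0000 rpm, dir flips to −; running = −1385.0000
Stage 2 [40T→77T]: ω = 1385.0000×40/77 = 719.4805 rpm, dir flips to +; running = +719.4805
Stage 3 [79T→59T]: ω = 719.4805×79/59 = 963.3722 rpm, dir flips to −; running = −963.3722
Stage 4 [59T→35T]: ω = 963.3722×59/35 = 1623.9703 rpm, dir flips to +; running = +1623.9703
Stage 5 [31T→38T]: ω = 1623.9703×31/38 = 1324.8179 rpm, dir flips to −; running = −1324.8179
Stage 6 [48T→40T]: ω = 1324.8179×48/40 = 1589.7815 rpm, dir flips to +; running = +1589.7815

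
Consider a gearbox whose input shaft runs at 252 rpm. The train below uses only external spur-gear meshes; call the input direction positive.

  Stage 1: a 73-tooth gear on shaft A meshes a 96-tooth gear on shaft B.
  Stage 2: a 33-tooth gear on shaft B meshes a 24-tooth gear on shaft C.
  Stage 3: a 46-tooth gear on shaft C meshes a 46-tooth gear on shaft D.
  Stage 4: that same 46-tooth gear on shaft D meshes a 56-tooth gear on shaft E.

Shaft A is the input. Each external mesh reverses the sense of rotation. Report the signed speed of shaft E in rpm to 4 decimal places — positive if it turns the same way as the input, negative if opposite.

Stage 1 [73T→96T]: ω = 252.0000×73/96 = 191.6250 rpm, dir flips to −; running = −191.6250
Stage 2 [33T→24T]: ω = 191.6250×33/24 = 263.4844 rpm, dir flips to +; running = +263.4844
Stage 3 [46T→46T]: ω = 263.4844×46/46 = 263.4844 rpm, dir flips to −; running = −263.4844
Stage 4 [46T→56T]: ω = 263.4844×46/56 = 216.4336 rpm, dir flips to +; running = +216.4336

+216.4336 rpm (same as input, |ω| = 216.4336 rpm)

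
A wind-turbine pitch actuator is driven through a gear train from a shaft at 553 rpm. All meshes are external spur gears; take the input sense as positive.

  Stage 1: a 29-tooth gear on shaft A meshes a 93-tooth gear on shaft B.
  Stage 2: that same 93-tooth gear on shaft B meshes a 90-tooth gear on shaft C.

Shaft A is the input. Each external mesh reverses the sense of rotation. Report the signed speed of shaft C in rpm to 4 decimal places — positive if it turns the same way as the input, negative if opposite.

+178.1889 rpm (same as input, |ω| = 178.1889 rpm)

Stage 1 [29T→93T]: ω = 553.0000×29/93 = 172.4409 rpm, dir flips to −; running = −172.4409
Stage 2 [93T→90T]: ω = 172.4409×93/90 = 178.1889 rpm, dir flips to +; running = +178.1889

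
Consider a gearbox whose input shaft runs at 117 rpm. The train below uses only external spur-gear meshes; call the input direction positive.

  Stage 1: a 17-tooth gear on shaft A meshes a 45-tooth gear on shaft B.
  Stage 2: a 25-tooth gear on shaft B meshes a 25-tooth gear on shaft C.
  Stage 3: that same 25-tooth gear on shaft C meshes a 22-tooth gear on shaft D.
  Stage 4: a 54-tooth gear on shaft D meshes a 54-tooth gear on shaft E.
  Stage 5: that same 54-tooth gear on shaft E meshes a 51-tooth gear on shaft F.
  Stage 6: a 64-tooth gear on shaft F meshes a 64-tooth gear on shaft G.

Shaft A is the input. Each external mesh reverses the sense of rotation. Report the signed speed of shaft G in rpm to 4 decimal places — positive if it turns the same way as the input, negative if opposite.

Stage 1 [17T→45T]: ω = 117.0000×17/45 = 44.2000 rpm, dir flips to −; running = −44.2000
Stage 2 [25T→25T]: ω = 44.2000×25/25 = 44.2000 rpm, dir flips to +; running = +44.2000
Stage 3 [25T→22T]: ω = 44.2000×25/22 = 50.2273 rpm, dir flips to −; running = −50.2273
Stage 4 [54T→54T]: ω = 50.2273×54/54 = 50.2273 rpm, dir flips to +; running = +50.2273
Stage 5 [54T→51T]: ω = 50.2273×54/51 = 53.1818 rpm, dir flips to −; running = −53.1818
Stage 6 [64T→64T]: ω = 53.1818×64/64 = 53.1818 rpm, dir flips to +; running = +53.1818

+53.1818 rpm (same as input, |ω| = 53.1818 rpm)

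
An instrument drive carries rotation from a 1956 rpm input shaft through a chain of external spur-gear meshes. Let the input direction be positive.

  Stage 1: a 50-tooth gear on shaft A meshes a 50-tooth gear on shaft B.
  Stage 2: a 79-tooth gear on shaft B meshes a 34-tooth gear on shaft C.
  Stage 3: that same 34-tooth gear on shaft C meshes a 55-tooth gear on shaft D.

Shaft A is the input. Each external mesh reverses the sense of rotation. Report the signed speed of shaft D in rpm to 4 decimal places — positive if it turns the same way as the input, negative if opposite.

-2809.5273 rpm (opposite to input, |ω| = 2809.5273 rpm)

Stage 1 [50T→50T]: ω = 1956.0000×50/50 = 1956.0000 rpm, dir flips to −; running = −1956.0000
Stage 2 [79T→34T]: ω = 1956.0000×79/34 = 4544.8235 rpm, dir flips to +; running = +4544.8235
Stage 3 [34T→55T]: ω = 4544.8235×34/55 = 2809.5273 rpm, dir flips to −; running = −2809.5273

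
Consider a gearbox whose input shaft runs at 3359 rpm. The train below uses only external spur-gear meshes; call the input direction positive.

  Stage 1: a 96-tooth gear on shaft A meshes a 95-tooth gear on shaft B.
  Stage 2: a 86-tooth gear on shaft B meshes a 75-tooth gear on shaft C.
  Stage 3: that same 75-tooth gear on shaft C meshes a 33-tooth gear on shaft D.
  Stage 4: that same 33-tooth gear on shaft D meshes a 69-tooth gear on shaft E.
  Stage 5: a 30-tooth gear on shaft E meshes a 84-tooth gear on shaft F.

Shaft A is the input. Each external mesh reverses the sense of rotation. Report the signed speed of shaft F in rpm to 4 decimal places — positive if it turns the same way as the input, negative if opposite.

Stage 1 [96T→95T]: ω = 3359.0000×96/95 = 3394.3579 rpm, dir flips to −; running = −3394.3579
Stage 2 [86T→75T]: ω = 3394.3579×86/75 = 3892.1971 rpm, dir flips to +; running = +3892.1971
Stage 3 [75T→33T]: ω = 3892.1971×75/33 = 8845.9024 rpm, dir flips to −; running = −8845.9024
Stage 4 [33T→69T]: ω = 8845.9024×33/69 = 4230.6490 rpm, dir flips to +; running = +4230.6490
Stage 5 [30T→84T]: ω = 4230.6490×30/84 = 1510.9461 rpm, dir flips to −; running = −1510.9461

-1510.9461 rpm (opposite to input, |ω| = 1510.9461 rpm)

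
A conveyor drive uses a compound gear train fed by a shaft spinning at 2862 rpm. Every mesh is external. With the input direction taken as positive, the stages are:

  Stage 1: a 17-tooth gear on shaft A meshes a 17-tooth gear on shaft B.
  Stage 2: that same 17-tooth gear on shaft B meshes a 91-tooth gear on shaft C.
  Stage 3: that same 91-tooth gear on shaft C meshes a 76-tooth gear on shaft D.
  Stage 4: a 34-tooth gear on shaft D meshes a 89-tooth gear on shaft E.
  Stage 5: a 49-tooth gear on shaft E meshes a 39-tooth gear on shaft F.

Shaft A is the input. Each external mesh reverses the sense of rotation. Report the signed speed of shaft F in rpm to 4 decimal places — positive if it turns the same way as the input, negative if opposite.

Stage 1 [17T→17T]: ω = 2862.0000×17/17 = 2862.0000 rpm, dir flips to −; running = −2862.0000
Stage 2 [17T→91T]: ω = 2862.0000×17/91 = 534.6593 rpm, dir flips to +; running = +534.6593
Stage 3 [91T→76T]: ω = 534.6593×91/76 = 640.1842 rpm, dir flips to −; running = −640.1842
Stage 4 [34T→89T]: ω = 640.1842×34/89 = 244.5648 rpm, dir flips to +; running = +244.5648
Stage 5 [49T→39T]: ω = 244.5648×49/39 = 307.2737 rpm, dir flips to −; running = −307.2737

-307.2737 rpm (opposite to input, |ω| = 307.2737 rpm)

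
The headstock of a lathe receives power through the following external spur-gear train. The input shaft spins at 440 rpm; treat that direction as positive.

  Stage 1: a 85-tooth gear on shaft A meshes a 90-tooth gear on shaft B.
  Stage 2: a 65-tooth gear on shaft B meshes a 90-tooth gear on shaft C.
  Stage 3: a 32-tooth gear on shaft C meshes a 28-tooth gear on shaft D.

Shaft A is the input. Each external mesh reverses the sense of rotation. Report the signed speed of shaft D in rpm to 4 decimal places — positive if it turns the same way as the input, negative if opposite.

Stage 1 [85T→90T]: ω = 440.0000×85/90 = 415.5556 rpm, dir flips to −; running = −415.5556
Stage 2 [65T→90T]: ω = 415.5556×65/90 = 300.1235 rpm, dir flips to +; running = +300.1235
Stage 3 [32T→28T]: ω = 300.1235×32/28 = 342.9982 rpm, dir flips to −; running = −342.9982

-342.9982 rpm (opposite to input, |ω| = 342.9982 rpm)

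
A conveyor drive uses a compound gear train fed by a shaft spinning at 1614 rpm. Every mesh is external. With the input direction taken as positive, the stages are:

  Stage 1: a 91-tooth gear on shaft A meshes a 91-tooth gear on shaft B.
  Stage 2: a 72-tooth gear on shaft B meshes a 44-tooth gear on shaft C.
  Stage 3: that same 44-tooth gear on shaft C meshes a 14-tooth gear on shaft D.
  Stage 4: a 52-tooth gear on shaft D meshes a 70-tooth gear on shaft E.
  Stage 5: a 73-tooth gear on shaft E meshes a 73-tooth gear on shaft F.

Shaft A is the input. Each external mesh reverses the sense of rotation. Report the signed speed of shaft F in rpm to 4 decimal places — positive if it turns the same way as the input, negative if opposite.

-6166.1388 rpm (opposite to input, |ω| = 6166.1388 rpm)

Stage 1 [91T→91T]: ω = 1614.0000×91/91 = 1614.0000 rpm, dir flips to −; running = −1614.0000
Stage 2 [72T→44T]: ω = 1614.0000×72/44 = 2641.0909 rpm, dir flips to +; running = +2641.0909
Stage 3 [44T→14T]: ω = 2641.0909×44/14 = 8300.5714 rpm, dir flips to −; running = −8300.5714
Stage 4 [52T→70T]: ω = 8300.5714×52/70 = 6166.1388 rpm, dir flips to +; running = +6166.1388
Stage 5 [73T→73T]: ω = 6166.1388×73/73 = 6166.1388 rpm, dir flips to −; running = −6166.1388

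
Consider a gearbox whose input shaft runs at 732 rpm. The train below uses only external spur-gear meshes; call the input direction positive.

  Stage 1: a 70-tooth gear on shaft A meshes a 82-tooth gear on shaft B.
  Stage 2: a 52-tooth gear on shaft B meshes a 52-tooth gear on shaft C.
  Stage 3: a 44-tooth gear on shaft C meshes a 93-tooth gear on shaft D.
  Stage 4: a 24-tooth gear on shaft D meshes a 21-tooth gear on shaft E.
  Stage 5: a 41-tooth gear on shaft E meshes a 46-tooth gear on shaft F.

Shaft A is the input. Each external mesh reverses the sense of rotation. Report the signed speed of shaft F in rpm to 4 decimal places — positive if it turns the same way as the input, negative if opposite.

-301.1501 rpm (opposite to input, |ω| = 301.1501 rpm)

Stage 1 [70T→82T]: ω = 732.0000×70/82 = 624.8780 rpm, dir flips to −; running = −624.8780
Stage 2 [52T→52T]: ω = 624.8780×52/52 = 624.8780 rpm, dir flips to +; running = +624.8780
Stage 3 [44T→93T]: ω = 624.8780×44/93 = 295.6412 rpm, dir flips to −; running = −295.6412
Stage 4 [24T→21T]: ω = 295.6412×24/21 = 337.8757 rpm, dir flips to +; running = +337.8757
Stage 5 [41T→46T]: ω = 337.8757×41/46 = 301.1501 rpm, dir flips to −; running = −301.1501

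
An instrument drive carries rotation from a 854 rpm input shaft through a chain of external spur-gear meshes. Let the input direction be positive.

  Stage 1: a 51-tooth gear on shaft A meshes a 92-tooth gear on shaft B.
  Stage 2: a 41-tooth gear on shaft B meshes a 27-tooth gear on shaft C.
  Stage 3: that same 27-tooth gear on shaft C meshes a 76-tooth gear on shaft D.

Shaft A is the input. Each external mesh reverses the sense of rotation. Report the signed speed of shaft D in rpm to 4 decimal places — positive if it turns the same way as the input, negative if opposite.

Stage 1 [51T→92T]: ω = 854.0000×51/92 = 473.4130 rpm, dir flips to −; running = −473.4130
Stage 2 [41T→27T]: ω = 473.4130×41/27 = 718.8865 rpm, dir flips to +; running = +718.8865
Stage 3 [27T→76T]: ω = 718.8865×27/76 = 255.3939 rpm, dir flips to −; running = −255.3939

-255.3939 rpm (opposite to input, |ω| = 255.3939 rpm)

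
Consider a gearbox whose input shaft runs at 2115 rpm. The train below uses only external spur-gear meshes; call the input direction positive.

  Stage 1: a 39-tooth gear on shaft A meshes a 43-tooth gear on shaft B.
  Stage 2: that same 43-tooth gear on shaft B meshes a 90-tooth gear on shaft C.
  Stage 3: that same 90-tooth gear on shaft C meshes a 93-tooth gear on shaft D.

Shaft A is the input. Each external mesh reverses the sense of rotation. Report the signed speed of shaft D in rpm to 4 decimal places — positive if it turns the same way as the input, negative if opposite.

Stage 1 [39T→43T]: ω = 2115.0000×39/43 = 1918.2558 rpm, dir flips to −; running = −1918.2558
Stage 2 [43T→90T]: ω = 1918.2558×43/90 = 916.5000 rpm, dir flips to +; running = +916.5000
Stage 3 [90T→93T]: ω = 916.5000×90/93 = 886.9355 rpm, dir flips to −; running = −886.9355

-886.9355 rpm (opposite to input, |ω| = 886.9355 rpm)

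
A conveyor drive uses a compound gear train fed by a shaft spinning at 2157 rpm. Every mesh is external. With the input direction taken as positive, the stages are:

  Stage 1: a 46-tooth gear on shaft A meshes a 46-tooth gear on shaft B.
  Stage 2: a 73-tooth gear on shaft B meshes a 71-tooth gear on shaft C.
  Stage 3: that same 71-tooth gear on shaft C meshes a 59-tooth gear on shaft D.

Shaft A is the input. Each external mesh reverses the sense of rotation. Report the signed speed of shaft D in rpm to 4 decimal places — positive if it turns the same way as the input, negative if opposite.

-2668.8305 rpm (opposite to input, |ω| = 2668.8305 rpm)

Stage 1 [46T→46T]: ω = 2157.0000×46/46 = 2157.0000 rpm, dir flips to −; running = −2157.0000
Stage 2 [73T→71T]: ω = 2157.0000×73/71 = 2217.7606 rpm, dir flips to +; running = +2217.7606
Stage 3 [71T→59T]: ω = 2217.7606×71/59 = 2668.8305 rpm, dir flips to −; running = −2668.8305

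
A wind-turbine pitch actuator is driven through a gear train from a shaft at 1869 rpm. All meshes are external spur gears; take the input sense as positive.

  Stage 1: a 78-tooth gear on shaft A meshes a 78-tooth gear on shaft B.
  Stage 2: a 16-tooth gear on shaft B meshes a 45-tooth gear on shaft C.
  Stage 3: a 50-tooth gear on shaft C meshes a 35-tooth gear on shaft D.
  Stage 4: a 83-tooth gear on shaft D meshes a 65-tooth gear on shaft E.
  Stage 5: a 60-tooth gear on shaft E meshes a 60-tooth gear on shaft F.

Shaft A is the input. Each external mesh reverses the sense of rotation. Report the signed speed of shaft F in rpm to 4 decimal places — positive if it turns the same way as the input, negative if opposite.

Stage 1 [78T→78T]: ω = 1869.0000×78/78 = 1869.0000 rpm, dir flips to −; running = −1869.0000
Stage 2 [16T→45T]: ω = 1869.0000×16/45 = 664.5333 rpm, dir flips to +; running = +664.5333
Stage 3 [50T→35T]: ω = 664.5333×50/35 = 949.3333 rpm, dir flips to −; running = −949.3333
Stage 4 [83T→65T]: ω = 949.3333×83/65 = 1212.2256 rpm, dir flips to +; running = +1212.2256
Stage 5 [60T→60T]: ω = 1212.2256×60/60 = 1212.2256 rpm, dir flips to −; running = −1212.2256

-1212.2256 rpm (opposite to input, |ω| = 1212.2256 rpm)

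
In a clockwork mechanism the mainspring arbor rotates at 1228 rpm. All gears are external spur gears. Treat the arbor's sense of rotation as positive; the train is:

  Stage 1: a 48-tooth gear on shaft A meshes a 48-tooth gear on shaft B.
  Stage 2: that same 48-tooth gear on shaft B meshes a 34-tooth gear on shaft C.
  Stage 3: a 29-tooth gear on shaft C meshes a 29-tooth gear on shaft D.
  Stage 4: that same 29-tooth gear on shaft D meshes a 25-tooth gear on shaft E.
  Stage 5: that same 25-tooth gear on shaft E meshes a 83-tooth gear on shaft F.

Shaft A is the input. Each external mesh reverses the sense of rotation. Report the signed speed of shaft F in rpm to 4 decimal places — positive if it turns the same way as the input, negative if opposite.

-605.7321 rpm (opposite to input, |ω| = 605.7321 rpm)

Stage 1 [48T→48T]: ω = 1228.0000×48/48 = 1228.0000 rpm, dir flips to −; running = −1228.0000
Stage 2 [48T→34T]: ω = 1228.0000×48/34 = 1733.6471 rpm, dir flips to +; running = +1733.6471
Stage 3 [29T→29T]: ω = 1733.6471×29/29 = 1733.6471 rpm, dir flips to −; running = −1733.6471
Stage 4 [29T→25T]: ω = 1733.6471×29/25 = 2011.0306 rpm, dir flips to +; running = +2011.0306
Stage 5 [25T→83T]: ω = 2011.0306×25/83 = 605.7321 rpm, dir flips to −; running = −605.7321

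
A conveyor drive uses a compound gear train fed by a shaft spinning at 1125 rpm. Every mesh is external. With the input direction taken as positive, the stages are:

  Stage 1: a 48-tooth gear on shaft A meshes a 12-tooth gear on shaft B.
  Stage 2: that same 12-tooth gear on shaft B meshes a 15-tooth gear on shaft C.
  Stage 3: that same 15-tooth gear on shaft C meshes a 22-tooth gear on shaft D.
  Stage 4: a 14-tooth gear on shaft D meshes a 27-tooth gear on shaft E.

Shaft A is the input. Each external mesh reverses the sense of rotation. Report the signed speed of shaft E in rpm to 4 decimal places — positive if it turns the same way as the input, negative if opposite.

+1272.7273 rpm (same as input, |ω| = 1272.7273 rpm)

Stage 1 [48T→12T]: ω = 1125.0000×48/12 = 4500.0000 rpm, dir flips to −; running = −4500.0000
Stage 2 [12T→15T]: ω = 4500.0000×12/15 = 3600.0000 rpm, dir flips to +; running = +3600.0000
Stage 3 [15T→22T]: ω = 3600.0000×15/22 = 2454.5455 rpm, dir flips to −; running = −2454.5455
Stage 4 [14T→27T]: ω = 2454.5455×14/27 = 1272.7273 rpm, dir flips to +; running = +1272.7273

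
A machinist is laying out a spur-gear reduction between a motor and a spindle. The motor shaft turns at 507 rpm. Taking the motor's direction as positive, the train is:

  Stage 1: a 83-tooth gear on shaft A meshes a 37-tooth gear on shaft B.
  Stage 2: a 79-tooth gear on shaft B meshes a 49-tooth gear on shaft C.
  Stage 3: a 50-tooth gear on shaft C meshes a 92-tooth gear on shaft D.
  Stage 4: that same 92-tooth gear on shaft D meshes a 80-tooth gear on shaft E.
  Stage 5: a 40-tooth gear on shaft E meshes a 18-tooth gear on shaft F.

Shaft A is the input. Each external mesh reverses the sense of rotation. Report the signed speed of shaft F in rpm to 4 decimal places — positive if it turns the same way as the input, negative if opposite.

Stage 1 [83T→37T]: ω = 507.0000×83/37 = 1137.3243 rpm, dir flips to −; running = −1137.3243
Stage 2 [79T→49T]: ω = 1137.3243×79/49 = 1833.6453 rpm, dir flips to +; running = +1833.6453
Stage 3 [50T→92T]: ω = 1833.6453×50/92 = 996.5464 rpm, dir flips to −; running = −996.5464
Stage 4 [92T→80T]: ω = 996.5464×92/80 = 1146.0283 rpm, dir flips to +; running = +1146.0283
Stage 5 [40T→18T]: ω = 1146.0283×40/18 = 2546.7296 rpm, dir flips to −; running = −2546.7296

-2546.7296 rpm (opposite to input, |ω| = 2546.7296 rpm)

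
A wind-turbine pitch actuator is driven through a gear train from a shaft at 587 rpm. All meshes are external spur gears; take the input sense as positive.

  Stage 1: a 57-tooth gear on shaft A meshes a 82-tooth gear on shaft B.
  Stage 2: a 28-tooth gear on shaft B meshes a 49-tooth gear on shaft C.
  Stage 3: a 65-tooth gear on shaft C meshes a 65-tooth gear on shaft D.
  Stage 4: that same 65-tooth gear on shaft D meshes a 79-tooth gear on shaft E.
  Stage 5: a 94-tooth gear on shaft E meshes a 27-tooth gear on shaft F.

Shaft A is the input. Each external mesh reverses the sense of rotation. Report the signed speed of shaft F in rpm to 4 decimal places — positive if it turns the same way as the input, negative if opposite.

Stage 1 [57T→82T]: ω = 587.0000×57/82 = 408.0366 rpm, dir flips to −; running = −408.0366
Stage 2 [28T→49T]: ω = 408.0366×28/49 = 233.1638 rpm, dir flips to +; running = +233.1638
Stage 3 [65T→65T]: ω = 233.1638×65/65 = 233.1638 rpm, dir flips to −; running = −233.1638
Stage 4 [65T→79T]: ω = 233.1638×65/79 = 191.8436 rpm, dir flips to +; running = +191.8436
Stage 5 [94T→27T]: ω = 191.8436×94/27 = 667.8999 rpm, dir flips to −; running = −667.8999

-667.8999 rpm (opposite to input, |ω| = 667.8999 rpm)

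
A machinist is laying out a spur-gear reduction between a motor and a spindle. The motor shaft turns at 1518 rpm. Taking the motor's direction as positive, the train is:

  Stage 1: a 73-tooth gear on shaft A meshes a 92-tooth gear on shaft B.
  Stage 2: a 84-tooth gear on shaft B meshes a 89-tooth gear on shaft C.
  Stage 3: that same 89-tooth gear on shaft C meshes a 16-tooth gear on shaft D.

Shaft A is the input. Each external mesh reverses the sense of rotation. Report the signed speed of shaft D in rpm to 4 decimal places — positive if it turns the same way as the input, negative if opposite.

-6323.6250 rpm (opposite to input, |ω| = 6323.6250 rpm)

Stage 1 [73T→92T]: ω = 1518.0000×73/92 = 1204.5000 rpm, dir flips to −; running = −1204.5000
Stage 2 [84T→89T]: ω = 1204.5000×84/89 = 1136.8315 rpm, dir flips to +; running = +1136.8315
Stage 3 [89T→16T]: ω = 1136.8315×89/16 = 6323.6250 rpm, dir flips to −; running = −6323.6250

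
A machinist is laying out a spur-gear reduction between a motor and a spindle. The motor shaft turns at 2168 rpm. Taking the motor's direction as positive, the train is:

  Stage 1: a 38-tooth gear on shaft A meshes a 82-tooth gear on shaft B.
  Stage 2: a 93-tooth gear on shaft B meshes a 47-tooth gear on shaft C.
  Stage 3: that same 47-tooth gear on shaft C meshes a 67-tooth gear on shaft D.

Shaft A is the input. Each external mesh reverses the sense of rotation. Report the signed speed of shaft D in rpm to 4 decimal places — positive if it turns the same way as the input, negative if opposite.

-1394.5599 rpm (opposite to input, |ω| = 1394.5599 rpm)

Stage 1 [38T→82T]: ω = 2168.0000×38/82 = 1004.6829 rpm, dir flips to −; running = −1004.6829
Stage 2 [93T→47T]: ω = 1004.6829×93/47 = 1987.9896 rpm, dir flips to +; running = +1987.9896
Stage 3 [47T→67T]: ω = 1987.9896×47/67 = 1394.5599 rpm, dir flips to −; running = −1394.5599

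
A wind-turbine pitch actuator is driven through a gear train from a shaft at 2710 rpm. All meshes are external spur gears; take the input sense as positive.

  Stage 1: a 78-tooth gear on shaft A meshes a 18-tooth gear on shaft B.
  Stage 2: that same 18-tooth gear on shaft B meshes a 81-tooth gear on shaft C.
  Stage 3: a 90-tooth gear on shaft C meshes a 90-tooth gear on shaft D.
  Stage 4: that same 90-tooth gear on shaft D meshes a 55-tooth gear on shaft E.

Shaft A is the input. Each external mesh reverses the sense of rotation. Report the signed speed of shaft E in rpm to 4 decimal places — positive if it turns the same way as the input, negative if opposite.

+4270.3030 rpm (same as input, |ω| = 4270.3030 rpm)

Stage 1 [78T→18T]: ω = 2710.0000×78/18 = 11743.3333 rpm, dir flips to −; running = −11743.3333
Stage 2 [18T→81T]: ω = 11743.3333×18/81 = 2609.6296 rpm, dir flips to +; running = +2609.6296
Stage 3 [90T→90T]: ω = 2609.6296×90/90 = 2609.6296 rpm, dir flips to −; running = −2609.6296
Stage 4 [90T→55T]: ω = 2609.6296×90/55 = 4270.3030 rpm, dir flips to +; running = +4270.3030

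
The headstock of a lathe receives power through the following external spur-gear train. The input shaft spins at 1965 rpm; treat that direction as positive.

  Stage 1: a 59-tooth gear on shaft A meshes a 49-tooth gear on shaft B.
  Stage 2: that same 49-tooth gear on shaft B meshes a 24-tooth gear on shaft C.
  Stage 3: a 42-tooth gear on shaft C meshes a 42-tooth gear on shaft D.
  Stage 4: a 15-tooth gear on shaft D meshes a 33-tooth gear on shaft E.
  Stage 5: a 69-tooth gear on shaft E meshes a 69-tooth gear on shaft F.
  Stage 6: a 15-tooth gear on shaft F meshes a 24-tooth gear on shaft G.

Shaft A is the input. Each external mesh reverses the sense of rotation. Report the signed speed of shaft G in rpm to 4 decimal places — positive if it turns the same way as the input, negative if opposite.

+1372.3366 rpm (same as input, |ω| = 1372.3366 rpm)

Stage 1 [59T→49T]: ω = 1965.0000×59/49 = 2366.0204 rpm, dir flips to −; running = −2366.0204
Stage 2 [49T→24T]: ω = 2366.0204×49/24 = 4830.6250 rpm, dir flips to +; running = +4830.6250
Stage 3 [42T→42T]: ω = 4830.6250×42/42 = 4830.6250 rpm, dir flips to −; running = −4830.6250
Stage 4 [15T→33T]: ω = 4830.6250×15/33 = 2195.7386 rpm, dir flips to +; running = +2195.7386
Stage 5 [69T→69T]: ω = 2195.7386×69/69 = 2195.7386 rpm, dir flips to −; running = −2195.7386
Stage 6 [15T→24T]: ω = 2195.7386×15/24 = 1372.3366 rpm, dir flips to +; running = +1372.3366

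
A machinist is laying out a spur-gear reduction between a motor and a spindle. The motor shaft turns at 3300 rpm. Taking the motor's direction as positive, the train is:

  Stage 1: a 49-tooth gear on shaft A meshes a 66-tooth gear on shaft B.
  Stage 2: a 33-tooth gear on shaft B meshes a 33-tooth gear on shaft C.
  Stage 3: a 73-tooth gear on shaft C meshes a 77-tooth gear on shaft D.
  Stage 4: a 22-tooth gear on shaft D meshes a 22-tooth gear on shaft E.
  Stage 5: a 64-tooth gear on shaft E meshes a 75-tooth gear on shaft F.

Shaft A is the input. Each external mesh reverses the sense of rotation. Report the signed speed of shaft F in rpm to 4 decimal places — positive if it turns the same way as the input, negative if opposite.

Stage 1 [49T→66T]: ω = 3300.0000×49/66 = 2450.0000 rpm, dir flips to −; running = −2450.0000
Stage 2 [33T→33T]: ω = 2450.0000×33/33 = 2450.0000 rpm, dir flips to +; running = +2450.0000
Stage 3 [73T→77T]: ω = 2450.0000×73/77 = 2322.7273 rpm, dir flips to −; running = −2322.7273
Stage 4 [22T→22T]: ω = 2322.7273×22/22 = 2322.7273 rpm, dir flips to +; running = +2322.7273
Stage 5 [64T→75T]: ω = 2322.7273×64/75 = 1982.0606 rpm, dir flips to −; running = −1982.0606

-1982.0606 rpm (opposite to input, |ω| = 1982.0606 rpm)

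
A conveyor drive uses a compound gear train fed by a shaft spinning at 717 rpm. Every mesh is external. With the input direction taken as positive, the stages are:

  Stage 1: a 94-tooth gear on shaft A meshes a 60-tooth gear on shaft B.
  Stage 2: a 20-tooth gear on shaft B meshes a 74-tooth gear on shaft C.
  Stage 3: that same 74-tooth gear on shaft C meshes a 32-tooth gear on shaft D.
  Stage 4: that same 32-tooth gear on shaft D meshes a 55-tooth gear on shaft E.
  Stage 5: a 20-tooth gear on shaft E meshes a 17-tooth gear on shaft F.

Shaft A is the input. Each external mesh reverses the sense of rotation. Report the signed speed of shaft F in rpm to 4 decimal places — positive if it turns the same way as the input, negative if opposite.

Stage 1 [94T→60T]: ω = 717.0000×94/60 = 1123.3000 rpm, dir flips to −; running = −1123.3000
Stage 2 [20T→74T]: ω = 1123.3000×20/74 = 303.5946 rpm, dir flips to +; running = +303.5946
Stage 3 [74T→32T]: ω = 303.5946×74/32 = 702.0625 rpm, dir flips to −; running = −702.0625
Stage 4 [32T→55T]: ω = 702.0625×32/55 = 408.4727 rpm, dir flips to +; running = +408.4727
Stage 5 [20T→17T]: ω = 408.4727×20/17 = 480.5561 rpm, dir flips to −; running = −480.5561

-480.5561 rpm (opposite to input, |ω| = 480.5561 rpm)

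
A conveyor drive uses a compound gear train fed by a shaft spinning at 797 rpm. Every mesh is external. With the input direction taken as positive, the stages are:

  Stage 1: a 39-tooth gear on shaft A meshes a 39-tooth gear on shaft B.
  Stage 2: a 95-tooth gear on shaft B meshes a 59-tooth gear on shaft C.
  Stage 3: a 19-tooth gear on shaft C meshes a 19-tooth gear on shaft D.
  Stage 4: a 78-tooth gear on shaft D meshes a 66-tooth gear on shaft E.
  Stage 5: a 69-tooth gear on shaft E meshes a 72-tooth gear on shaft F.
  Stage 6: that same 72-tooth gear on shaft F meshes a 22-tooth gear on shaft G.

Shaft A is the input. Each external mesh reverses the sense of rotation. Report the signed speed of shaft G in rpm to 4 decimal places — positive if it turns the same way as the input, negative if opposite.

+4756.7135 rpm (same as input, |ω| = 4756.7135 rpm)

Stage 1 [39T→39T]: ω = 797.0000×39/39 = 797.0000 rpm, dir flips to −; running = −797.0000
Stage 2 [95T→59T]: ω = 797.0000×95/59 = 1283.3051 rpm, dir flips to +; running = +1283.3051
Stage 3 [19T→19T]: ω = 1283.3051×19/19 = 1283.3051 rpm, dir flips to −; running = −1283.3051
Stage 4 [78T→66T]: ω = 1283.3051×78/66 = 1516.6333 rpm, dir flips to +; running = +1516.6333
Stage 5 [69T→72T]: ω = 1516.6333×69/72 = 1453.4402 rpm, dir flips to −; running = −1453.4402
Stage 6 [72T→22T]: ω = 1453.4402×72/22 = 4756.7135 rpm, dir flips to +; running = +4756.7135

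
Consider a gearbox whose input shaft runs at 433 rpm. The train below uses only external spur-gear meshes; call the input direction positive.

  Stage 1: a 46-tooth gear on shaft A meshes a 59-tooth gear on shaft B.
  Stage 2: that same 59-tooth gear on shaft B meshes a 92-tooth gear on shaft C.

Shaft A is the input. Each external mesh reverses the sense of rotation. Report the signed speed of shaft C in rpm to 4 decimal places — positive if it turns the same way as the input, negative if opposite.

Stage 1 [46T→59T]: ω = 433.0000×46/59 = 337.5932 rpm, dir flips to −; running = −337.5932
Stage 2 [59T→92T]: ω = 337.5932×59/92 = 216.5000 rpm, dir flips to +; running = +216.5000

+216.5000 rpm (same as input, |ω| = 216.5000 rpm)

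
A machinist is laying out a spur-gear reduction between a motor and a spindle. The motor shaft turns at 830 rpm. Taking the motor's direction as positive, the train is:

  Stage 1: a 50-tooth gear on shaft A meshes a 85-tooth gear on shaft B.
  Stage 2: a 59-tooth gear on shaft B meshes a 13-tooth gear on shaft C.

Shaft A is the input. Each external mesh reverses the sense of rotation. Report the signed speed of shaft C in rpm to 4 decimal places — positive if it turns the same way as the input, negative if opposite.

+2215.8371 rpm (same as input, |ω| = 2215.8371 rpm)

Stage 1 [50T→85T]: ω = 830.0000×50/85 = 488.2353 rpm, dir flips to −; running = −488.2353
Stage 2 [59T→13T]: ω = 488.2353×59/13 = 2215.8371 rpm, dir flips to +; running = +2215.8371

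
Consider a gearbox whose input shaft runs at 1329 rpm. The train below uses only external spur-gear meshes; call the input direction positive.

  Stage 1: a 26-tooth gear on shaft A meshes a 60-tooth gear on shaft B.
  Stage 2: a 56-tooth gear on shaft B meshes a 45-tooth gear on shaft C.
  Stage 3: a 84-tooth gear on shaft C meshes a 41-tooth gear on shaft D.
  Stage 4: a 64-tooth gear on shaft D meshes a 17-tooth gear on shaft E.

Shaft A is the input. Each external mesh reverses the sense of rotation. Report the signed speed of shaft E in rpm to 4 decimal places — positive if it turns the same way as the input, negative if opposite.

+5527.7587 rpm (same as input, |ω| = 5527.7587 rpm)

Stage 1 [26T→60T]: ω = 1329.0000×26/60 = 575.9000 rpm, dir flips to −; running = −575.9000
Stage 2 [56T→45T]: ω = 575.9000×56/45 = 716.6756 rpm, dir flips to +; running = +716.6756
Stage 3 [84T→41T]: ω = 716.6756×84/41 = 1468.3109 rpm, dir flips to −; running = −1468.3109
Stage 4 [64T→17T]: ω = 1468.3109×64/17 = 5527.7587 rpm, dir flips to +; running = +5527.7587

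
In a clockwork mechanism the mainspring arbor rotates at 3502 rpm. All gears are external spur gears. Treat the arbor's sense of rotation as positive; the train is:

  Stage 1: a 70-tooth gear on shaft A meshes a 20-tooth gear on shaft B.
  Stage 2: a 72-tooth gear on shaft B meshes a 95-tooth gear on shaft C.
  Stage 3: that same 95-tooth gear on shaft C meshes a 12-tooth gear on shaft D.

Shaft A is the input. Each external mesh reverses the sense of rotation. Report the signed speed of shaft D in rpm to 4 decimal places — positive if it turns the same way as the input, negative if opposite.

Stage 1 [70T→20T]: ω = 3502.0000×70/20 = 12257.0000 rpm, dir flips to −; running = −12257.0000
Stage 2 [72T→95T]: ω = 12257.0000×72/95 = 9289.5158 rpm, dir flips to +; running = +9289.5158
Stage 3 [95T→12T]: ω = 9289.5158×95/12 = 73542.0000 rpm, dir flips to −; running = −73542.0000

-73542.0000 rpm (opposite to input, |ω| = 73542.0000 rpm)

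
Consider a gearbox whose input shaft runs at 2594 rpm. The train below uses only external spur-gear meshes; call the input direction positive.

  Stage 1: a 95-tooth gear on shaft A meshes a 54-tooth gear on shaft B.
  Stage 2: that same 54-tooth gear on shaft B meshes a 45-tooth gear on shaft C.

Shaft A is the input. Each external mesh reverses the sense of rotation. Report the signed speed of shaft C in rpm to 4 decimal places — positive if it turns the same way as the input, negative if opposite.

+5476.2222 rpm (same as input, |ω| = 5476.2222 rpm)

Stage 1 [95T→54T]: ω = 2594.0000×95/54 = 4563.5185 rpm, dir flips to −; running = −4563.5185
Stage 2 [54T→45T]: ω = 4563.5185×54/45 = 5476.2222 rpm, dir flips to +; running = +5476.2222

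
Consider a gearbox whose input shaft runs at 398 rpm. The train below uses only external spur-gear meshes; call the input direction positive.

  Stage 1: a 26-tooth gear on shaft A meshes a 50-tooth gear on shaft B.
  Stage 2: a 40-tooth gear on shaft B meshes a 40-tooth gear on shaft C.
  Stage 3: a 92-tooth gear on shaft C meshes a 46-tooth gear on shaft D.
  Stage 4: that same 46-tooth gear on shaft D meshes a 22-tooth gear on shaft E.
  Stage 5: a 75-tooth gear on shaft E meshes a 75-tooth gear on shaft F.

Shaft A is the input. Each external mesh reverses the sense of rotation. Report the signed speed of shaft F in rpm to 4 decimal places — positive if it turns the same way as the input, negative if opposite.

Stage 1 [26T→50T]: ω = 398.0000×26/50 = 206.9600 rpm, dir flips to −; running = −206.9600
Stage 2 [40T→40T]: ω = 206.9600×40/40 = 206.9600 rpm, dir flips to +; running = +206.9600
Stage 3 [92T→46T]: ω = 206.9600×92/46 = 413.9200 rpm, dir flips to −; running = −413.9200
Stage 4 [46T→22T]: ω = 413.9200×46/22 = 865.4691 rpm, dir flips to +; running = +865.4691
Stage 5 [75T→75T]: ω = 865.4691×75/75 = 865.4691 rpm, dir flips to −; running = −865.4691

-865.4691 rpm (opposite to input, |ω| = 865.4691 rpm)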